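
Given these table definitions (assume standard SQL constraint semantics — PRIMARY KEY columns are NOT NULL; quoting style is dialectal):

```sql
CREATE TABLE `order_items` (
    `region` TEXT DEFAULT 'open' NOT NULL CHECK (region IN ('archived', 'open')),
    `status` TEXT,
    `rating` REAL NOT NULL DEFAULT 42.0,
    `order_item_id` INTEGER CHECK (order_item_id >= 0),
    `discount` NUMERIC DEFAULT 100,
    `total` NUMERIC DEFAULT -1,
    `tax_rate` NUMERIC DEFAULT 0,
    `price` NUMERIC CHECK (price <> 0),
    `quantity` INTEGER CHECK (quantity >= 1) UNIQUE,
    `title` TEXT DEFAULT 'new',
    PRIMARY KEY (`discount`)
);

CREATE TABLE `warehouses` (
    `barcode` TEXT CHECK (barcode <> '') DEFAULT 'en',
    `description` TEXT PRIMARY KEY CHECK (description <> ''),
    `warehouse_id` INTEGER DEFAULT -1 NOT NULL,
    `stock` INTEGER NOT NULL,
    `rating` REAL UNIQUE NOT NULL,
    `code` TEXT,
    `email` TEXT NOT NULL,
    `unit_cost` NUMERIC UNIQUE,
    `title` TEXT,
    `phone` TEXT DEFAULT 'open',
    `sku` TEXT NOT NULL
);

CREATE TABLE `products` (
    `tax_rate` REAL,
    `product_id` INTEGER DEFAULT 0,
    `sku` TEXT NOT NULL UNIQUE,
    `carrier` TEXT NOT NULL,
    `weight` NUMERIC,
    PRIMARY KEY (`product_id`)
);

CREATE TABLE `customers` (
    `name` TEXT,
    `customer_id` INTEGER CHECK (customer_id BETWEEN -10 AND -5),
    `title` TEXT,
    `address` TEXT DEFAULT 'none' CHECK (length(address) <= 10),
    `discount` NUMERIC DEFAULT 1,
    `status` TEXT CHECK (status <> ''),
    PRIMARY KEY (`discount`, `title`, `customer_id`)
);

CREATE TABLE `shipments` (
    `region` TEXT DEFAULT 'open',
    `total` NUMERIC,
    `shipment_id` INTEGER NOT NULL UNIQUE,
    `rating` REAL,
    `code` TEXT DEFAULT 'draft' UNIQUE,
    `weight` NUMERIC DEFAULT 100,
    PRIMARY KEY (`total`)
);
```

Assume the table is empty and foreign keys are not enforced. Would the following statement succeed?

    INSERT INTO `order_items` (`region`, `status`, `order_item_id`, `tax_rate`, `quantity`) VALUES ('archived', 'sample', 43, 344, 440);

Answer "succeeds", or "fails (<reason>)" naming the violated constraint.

succeeds

NOT NULL columns: discount defaults to 100; rating defaults to 42.0; region is supplied.
CHECK constraints: 'archived' satisfies (region IN ('archived', 'open')); 43 satisfies (order_item_id >= 0); 440 satisfies (quantity >= 1).
No constraint is violated.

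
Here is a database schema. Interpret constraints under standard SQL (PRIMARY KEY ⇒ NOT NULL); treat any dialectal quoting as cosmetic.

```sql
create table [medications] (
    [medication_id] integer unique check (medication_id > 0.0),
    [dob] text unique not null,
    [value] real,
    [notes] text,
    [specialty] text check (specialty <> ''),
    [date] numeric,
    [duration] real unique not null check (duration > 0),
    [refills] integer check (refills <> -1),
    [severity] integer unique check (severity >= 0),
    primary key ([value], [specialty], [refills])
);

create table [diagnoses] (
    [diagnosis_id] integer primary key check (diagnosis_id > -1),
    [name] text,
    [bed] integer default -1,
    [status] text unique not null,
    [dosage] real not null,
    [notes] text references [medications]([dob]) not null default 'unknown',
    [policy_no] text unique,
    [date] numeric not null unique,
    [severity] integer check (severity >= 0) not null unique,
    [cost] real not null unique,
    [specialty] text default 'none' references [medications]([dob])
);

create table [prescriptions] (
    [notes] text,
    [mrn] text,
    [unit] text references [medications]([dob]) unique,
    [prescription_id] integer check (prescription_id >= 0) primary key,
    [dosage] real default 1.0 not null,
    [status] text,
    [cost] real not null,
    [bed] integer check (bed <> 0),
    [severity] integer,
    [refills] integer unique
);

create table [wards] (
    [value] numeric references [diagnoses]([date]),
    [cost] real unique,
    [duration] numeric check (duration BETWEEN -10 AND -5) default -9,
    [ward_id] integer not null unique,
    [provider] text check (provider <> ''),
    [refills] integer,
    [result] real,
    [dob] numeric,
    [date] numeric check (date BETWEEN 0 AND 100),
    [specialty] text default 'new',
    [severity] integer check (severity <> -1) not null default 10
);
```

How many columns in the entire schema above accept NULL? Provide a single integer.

24

medications: 4 nullable (medication_id, notes, date, severity — PK (value, specialty, refills) and explicit NOT NULL columns excluded).
diagnoses: 4 nullable (name, bed, policy_no, specialty — PK (diagnosis_id) and explicit NOT NULL columns excluded).
prescriptions: 7 nullable (notes, mrn, unit, status, bed, severity, refills — PK (prescription_id) and explicit NOT NULL columns excluded).
wards: 9 nullable (value, cost, duration, provider, refills, result, dob, date, specialty — PK none and explicit NOT NULL columns excluded).
Total: 4 + 4 + 7 + 9 = 24.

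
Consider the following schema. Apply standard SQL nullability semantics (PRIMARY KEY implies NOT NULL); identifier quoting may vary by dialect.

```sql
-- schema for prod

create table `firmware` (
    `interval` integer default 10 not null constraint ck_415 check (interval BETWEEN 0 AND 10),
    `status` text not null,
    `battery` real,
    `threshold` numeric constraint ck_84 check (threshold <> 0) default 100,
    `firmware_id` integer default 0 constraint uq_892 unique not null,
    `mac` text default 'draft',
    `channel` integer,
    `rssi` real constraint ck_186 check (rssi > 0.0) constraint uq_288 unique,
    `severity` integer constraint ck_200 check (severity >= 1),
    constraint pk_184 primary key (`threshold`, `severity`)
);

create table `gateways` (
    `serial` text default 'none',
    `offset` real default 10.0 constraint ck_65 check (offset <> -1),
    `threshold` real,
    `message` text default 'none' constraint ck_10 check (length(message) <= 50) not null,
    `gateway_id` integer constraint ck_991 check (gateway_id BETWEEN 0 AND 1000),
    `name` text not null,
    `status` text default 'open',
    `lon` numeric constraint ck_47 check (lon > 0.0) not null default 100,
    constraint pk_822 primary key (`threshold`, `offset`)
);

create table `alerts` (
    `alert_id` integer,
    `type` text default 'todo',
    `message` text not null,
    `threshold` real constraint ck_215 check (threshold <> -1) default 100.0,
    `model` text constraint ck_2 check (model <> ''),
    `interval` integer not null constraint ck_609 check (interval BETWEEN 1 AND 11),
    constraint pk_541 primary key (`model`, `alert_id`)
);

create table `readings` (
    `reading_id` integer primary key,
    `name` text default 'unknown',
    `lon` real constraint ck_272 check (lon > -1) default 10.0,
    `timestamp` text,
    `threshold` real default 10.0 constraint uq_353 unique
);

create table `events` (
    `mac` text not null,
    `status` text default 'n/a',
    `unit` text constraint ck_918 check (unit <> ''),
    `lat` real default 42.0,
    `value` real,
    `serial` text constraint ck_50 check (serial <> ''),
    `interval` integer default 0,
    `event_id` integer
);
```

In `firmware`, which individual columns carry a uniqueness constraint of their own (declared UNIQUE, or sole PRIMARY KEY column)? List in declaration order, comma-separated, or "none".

- interval: no UNIQUE or single-column PK constraint.
- status: no UNIQUE or single-column PK constraint.
- battery: no UNIQUE or single-column PK constraint.
- threshold: part of a composite PRIMARY KEY — only the tuple is unique, not this column on its own.
- firmware_id: declared UNIQUE → unique.
- mac: no UNIQUE or single-column PK constraint.
- channel: no UNIQUE or single-column PK constraint.
- rssi: declared UNIQUE → unique.
- severity: part of a composite PRIMARY KEY — only the tuple is unique, not this column on its own.

firmware_id, rssi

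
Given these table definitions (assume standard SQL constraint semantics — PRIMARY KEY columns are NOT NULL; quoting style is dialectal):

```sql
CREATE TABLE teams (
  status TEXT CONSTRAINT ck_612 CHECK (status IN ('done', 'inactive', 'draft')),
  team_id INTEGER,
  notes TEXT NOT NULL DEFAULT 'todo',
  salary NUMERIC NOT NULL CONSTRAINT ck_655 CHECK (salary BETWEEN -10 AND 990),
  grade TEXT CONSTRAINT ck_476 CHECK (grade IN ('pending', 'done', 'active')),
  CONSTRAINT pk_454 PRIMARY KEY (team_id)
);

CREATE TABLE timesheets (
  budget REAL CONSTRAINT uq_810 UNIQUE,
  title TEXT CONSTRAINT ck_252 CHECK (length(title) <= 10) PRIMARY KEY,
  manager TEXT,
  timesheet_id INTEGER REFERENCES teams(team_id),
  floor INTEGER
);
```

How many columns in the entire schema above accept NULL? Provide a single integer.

6

teams: 2 nullable (status, grade — PK (team_id) and explicit NOT NULL columns excluded).
timesheets: 4 nullable (budget, manager, timesheet_id, floor — PK (title) and explicit NOT NULL columns excluded).
Total: 2 + 4 = 6.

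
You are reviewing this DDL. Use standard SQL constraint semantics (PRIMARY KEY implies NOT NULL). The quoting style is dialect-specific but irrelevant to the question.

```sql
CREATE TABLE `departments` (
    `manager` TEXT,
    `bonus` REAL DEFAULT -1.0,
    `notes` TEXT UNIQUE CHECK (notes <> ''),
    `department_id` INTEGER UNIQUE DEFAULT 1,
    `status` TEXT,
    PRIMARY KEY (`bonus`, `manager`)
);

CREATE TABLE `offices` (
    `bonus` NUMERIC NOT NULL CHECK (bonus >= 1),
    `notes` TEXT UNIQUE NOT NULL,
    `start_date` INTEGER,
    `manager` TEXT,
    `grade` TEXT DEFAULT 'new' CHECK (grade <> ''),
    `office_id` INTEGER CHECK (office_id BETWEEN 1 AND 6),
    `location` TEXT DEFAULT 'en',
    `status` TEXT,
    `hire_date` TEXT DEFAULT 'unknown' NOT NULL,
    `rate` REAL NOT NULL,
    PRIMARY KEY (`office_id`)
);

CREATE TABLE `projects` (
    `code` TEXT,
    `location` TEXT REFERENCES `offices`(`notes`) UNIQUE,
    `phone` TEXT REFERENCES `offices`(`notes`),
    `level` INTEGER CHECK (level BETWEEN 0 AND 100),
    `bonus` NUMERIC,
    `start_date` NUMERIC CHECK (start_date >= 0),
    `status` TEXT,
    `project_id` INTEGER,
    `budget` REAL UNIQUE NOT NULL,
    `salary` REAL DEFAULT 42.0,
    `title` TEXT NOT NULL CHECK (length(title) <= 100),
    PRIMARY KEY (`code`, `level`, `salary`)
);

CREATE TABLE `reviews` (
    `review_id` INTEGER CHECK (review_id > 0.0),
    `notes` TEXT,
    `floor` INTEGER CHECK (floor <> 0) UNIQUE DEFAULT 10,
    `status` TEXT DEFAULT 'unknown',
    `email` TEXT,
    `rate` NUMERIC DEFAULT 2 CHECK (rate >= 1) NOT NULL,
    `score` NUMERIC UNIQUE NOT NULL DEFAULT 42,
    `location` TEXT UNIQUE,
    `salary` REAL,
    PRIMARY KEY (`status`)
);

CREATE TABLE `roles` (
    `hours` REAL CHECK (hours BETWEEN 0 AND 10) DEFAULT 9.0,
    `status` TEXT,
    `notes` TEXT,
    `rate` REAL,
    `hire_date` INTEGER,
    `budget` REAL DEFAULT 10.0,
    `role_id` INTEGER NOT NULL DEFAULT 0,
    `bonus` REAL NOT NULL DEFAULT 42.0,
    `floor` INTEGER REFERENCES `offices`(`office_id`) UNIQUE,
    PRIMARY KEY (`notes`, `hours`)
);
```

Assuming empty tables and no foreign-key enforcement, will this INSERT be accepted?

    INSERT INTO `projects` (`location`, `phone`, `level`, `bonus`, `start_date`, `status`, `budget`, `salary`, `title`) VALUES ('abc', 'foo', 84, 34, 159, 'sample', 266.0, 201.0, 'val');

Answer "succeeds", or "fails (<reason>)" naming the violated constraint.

code is omitted from the column list and has no DEFAULT, so it would receive NULL.
But code is part of the PRIMARY KEY (implied NOT NULL).

fails (NOT NULL on code)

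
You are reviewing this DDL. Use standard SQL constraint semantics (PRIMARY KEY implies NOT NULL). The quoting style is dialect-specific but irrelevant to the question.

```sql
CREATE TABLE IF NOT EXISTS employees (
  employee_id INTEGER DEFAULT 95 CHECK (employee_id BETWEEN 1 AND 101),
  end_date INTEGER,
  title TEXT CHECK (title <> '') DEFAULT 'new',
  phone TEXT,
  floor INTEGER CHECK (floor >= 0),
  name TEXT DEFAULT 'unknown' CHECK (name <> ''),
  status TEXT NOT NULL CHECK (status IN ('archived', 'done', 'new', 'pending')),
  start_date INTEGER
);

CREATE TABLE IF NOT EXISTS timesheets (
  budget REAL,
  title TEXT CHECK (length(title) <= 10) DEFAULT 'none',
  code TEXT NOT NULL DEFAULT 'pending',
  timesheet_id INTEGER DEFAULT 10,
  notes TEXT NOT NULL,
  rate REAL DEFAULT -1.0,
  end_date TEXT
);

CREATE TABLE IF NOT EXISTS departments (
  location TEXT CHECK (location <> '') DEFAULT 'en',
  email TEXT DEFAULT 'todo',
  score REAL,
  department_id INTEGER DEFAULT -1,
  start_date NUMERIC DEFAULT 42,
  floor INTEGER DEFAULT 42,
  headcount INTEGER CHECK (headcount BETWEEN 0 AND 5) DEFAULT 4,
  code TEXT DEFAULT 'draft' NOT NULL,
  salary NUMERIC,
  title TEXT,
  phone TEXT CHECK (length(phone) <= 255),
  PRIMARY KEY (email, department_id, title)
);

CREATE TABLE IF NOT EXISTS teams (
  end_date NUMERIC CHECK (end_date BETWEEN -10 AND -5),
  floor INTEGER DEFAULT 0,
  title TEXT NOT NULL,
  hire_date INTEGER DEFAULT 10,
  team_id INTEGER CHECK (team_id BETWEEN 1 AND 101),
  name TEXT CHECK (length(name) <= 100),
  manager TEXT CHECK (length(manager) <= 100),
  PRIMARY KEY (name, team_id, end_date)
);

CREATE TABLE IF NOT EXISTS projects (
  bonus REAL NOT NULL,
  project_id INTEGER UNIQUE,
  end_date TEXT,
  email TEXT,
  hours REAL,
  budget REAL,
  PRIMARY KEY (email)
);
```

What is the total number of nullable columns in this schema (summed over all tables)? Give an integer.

26

employees: 7 nullable (employee_id, end_date, title, phone, floor, name, start_date — PK none and explicit NOT NULL columns excluded).
timesheets: 5 nullable (budget, title, timesheet_id, rate, end_date — PK none and explicit NOT NULL columns excluded).
departments: 7 nullable (location, score, start_date, floor, headcount, salary, phone — PK (email, department_id, title) and explicit NOT NULL columns excluded).
teams: 3 nullable (floor, hire_date, manager — PK (name, team_id, end_date) and explicit NOT NULL columns excluded).
projects: 4 nullable (project_id, end_date, hours, budget — PK (email) and explicit NOT NULL columns excluded).
Total: 7 + 5 + 7 + 3 + 4 = 26.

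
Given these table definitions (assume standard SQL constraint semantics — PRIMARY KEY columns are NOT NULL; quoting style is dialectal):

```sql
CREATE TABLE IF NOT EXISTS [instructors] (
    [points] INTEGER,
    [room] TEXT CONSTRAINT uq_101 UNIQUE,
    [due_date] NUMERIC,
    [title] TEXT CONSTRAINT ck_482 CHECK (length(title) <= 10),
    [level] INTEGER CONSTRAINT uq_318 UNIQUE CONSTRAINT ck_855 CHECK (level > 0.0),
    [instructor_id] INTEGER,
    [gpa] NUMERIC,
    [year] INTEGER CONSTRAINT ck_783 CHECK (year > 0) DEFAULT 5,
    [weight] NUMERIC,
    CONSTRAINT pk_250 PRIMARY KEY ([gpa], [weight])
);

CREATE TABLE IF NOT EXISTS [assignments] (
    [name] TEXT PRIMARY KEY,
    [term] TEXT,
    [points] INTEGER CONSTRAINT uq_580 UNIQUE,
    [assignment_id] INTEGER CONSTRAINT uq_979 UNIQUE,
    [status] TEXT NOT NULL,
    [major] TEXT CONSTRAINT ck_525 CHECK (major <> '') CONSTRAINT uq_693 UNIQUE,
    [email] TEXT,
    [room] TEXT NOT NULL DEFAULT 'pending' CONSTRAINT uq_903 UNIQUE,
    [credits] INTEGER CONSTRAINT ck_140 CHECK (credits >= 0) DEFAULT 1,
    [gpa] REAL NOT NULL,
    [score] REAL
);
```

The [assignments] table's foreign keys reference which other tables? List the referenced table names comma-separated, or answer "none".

none

No column in assignments has a REFERENCES clause.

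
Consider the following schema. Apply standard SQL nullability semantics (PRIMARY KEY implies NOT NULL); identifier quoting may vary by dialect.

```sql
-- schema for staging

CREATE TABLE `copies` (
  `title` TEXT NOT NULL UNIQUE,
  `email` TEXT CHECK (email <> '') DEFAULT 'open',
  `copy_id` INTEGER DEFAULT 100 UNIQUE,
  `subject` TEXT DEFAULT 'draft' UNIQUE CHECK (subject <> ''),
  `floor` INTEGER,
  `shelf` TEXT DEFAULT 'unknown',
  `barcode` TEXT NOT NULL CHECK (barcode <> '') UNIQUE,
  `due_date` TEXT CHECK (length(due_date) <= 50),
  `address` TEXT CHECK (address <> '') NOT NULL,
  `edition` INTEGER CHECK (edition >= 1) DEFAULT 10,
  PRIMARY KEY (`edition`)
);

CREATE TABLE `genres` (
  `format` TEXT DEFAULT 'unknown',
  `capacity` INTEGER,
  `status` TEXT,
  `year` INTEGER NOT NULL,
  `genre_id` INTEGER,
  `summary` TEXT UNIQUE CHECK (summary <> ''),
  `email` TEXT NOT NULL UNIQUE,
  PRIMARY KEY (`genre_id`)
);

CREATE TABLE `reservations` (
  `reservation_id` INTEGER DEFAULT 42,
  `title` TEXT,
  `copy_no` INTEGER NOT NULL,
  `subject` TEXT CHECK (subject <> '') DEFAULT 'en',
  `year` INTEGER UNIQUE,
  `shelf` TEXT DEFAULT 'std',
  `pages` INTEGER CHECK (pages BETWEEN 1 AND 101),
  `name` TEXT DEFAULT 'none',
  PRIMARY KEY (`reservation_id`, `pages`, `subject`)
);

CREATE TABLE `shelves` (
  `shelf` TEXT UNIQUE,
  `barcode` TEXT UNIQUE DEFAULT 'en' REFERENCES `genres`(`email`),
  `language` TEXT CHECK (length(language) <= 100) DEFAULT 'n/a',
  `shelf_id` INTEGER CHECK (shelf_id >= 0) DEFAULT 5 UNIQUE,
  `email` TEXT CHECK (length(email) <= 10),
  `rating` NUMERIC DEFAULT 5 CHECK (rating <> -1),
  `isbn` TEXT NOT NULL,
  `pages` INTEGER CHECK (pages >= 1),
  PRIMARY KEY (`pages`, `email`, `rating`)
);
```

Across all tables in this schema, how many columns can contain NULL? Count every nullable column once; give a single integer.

copies: 6 nullable (email, copy_id, subject, floor, shelf, due_date — PK (edition) and explicit NOT NULL columns excluded).
genres: 4 nullable (format, capacity, status, summary — PK (genre_id) and explicit NOT NULL columns excluded).
reservations: 4 nullable (title, year, shelf, name — PK (reservation_id, pages, subject) and explicit NOT NULL columns excluded).
shelves: 4 nullable (shelf, barcode, language, shelf_id — PK (pages, email, rating) and explicit NOT NULL columns excluded).
Total: 6 + 4 + 4 + 4 = 18.

18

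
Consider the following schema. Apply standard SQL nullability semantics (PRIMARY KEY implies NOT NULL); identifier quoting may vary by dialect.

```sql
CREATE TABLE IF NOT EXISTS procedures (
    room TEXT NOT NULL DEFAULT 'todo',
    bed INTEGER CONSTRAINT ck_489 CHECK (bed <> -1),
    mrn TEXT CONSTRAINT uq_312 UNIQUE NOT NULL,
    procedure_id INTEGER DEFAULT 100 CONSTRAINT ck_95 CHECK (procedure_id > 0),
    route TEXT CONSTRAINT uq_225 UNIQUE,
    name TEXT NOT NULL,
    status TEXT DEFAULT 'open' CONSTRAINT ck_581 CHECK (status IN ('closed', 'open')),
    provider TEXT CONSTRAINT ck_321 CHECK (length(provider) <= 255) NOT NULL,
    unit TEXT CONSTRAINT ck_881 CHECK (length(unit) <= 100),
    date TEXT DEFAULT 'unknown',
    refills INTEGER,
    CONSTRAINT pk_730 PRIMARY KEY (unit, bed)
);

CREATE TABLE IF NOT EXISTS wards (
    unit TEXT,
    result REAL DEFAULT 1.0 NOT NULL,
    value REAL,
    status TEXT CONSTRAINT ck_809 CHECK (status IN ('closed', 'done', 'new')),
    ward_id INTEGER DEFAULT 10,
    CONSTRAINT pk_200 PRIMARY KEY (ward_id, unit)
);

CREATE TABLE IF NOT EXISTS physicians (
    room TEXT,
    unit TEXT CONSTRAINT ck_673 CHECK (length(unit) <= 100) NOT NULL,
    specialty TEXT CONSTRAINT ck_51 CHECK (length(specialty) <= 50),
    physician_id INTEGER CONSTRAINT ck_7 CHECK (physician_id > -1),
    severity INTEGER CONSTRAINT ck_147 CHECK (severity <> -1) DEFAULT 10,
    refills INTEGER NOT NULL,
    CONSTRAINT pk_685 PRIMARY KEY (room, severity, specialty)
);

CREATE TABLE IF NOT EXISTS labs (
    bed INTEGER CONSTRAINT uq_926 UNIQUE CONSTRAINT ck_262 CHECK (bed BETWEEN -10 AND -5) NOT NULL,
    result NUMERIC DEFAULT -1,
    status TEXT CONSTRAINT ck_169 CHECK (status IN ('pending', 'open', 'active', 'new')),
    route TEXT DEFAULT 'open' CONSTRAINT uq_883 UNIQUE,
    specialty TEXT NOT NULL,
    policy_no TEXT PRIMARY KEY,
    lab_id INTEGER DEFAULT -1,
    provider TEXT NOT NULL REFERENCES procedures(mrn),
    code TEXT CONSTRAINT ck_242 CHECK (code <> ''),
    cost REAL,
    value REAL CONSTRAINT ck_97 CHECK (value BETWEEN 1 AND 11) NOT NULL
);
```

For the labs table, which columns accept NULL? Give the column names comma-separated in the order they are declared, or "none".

- bed: declared NOT NULL → not nullable.
- result: DEFAULT only fills an omitted column; an explicit NULL is still allowed → nullable.
- status: CHECK does not forbid NULL (a CHECK constraint passes when its expression is NULL) → nullable.
- route: UNIQUE does not imply NOT NULL → nullable.
- specialty: declared NOT NULL → not nullable.
- policy_no: part of the PRIMARY KEY, which implies NOT NULL → not nullable.
- lab_id: DEFAULT only fills an omitted column; an explicit NULL is still allowed → nullable.
- provider: declared NOT NULL → not nullable.
- code: CHECK does not forbid NULL (a CHECK constraint passes when its expression is NULL) → nullable.
- cost: no NOT NULL constraint applies → nullable.
- value: declared NOT NULL → not nullable.

result, status, route, lab_id, code, cost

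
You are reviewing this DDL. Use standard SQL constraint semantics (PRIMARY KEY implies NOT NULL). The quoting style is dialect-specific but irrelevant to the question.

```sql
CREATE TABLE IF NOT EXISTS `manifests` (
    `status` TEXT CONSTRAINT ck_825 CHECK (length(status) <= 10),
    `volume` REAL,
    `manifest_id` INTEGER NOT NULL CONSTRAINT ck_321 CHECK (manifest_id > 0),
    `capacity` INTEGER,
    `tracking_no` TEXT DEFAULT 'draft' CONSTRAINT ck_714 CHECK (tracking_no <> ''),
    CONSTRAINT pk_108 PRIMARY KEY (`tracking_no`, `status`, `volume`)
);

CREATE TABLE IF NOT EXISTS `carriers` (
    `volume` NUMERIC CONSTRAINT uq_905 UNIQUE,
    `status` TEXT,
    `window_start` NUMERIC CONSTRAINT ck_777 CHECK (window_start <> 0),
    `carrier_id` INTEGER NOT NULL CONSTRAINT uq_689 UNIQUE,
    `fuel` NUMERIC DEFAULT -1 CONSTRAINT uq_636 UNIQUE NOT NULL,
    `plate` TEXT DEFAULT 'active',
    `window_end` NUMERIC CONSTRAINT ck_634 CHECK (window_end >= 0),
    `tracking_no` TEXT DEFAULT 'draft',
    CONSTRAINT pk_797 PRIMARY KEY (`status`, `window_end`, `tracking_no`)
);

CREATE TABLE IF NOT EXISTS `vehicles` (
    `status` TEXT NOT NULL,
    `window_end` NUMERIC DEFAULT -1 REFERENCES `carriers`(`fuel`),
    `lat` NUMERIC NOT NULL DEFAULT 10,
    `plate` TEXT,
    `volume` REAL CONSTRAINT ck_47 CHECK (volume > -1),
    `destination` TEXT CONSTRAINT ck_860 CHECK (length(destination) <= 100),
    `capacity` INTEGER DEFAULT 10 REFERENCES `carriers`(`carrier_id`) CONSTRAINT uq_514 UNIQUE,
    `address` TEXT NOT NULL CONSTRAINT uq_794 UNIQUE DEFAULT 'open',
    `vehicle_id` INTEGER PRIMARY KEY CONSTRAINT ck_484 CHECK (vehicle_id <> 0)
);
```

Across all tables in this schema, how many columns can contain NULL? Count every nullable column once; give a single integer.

manifests: 1 nullable (capacity — PK (tracking_no, status, volume) and explicit NOT NULL columns excluded).
carriers: 3 nullable (volume, window_start, plate — PK (status, window_end, tracking_no) and explicit NOT NULL columns excluded).
vehicles: 5 nullable (window_end, plate, volume, destination, capacity — PK (vehicle_id) and explicit NOT NULL columns excluded).
Total: 1 + 3 + 5 = 9.

9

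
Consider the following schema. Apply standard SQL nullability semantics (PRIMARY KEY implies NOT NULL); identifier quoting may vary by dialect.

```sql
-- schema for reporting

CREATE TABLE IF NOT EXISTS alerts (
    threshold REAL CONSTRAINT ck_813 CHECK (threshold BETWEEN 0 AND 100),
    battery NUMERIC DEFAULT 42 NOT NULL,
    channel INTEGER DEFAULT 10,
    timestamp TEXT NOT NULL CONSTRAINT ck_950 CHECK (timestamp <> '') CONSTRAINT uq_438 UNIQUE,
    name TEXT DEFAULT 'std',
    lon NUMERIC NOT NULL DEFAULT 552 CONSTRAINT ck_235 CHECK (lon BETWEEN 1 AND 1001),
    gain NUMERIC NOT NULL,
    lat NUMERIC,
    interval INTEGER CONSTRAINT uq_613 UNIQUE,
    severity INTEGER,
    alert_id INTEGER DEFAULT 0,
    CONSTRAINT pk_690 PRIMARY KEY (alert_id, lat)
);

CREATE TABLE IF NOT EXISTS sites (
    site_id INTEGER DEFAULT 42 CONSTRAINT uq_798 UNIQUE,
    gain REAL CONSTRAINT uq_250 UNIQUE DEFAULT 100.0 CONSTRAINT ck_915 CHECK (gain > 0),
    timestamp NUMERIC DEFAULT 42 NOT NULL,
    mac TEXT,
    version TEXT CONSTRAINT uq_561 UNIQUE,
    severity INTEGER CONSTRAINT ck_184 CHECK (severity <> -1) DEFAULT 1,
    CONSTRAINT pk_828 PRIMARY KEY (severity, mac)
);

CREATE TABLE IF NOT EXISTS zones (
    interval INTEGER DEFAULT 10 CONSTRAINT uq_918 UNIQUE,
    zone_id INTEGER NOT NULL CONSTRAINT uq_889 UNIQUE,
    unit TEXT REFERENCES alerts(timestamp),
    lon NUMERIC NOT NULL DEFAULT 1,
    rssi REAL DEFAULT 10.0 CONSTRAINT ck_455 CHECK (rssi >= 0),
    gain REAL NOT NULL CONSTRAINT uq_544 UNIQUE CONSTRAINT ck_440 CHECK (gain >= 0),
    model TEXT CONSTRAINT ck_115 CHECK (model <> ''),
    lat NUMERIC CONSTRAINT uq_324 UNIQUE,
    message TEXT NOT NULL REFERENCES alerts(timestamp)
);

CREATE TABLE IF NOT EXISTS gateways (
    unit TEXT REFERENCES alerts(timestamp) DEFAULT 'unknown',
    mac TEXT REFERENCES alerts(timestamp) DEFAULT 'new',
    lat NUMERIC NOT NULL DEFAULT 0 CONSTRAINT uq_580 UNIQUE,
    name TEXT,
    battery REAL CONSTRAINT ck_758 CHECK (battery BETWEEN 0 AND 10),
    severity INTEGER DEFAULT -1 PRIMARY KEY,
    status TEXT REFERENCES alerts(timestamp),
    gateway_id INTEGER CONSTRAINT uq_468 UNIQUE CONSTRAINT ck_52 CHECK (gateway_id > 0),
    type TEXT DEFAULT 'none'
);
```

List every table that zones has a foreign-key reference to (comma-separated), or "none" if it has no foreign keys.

alerts

- unit REFERENCES alerts(timestamp).
- message REFERENCES alerts(timestamp).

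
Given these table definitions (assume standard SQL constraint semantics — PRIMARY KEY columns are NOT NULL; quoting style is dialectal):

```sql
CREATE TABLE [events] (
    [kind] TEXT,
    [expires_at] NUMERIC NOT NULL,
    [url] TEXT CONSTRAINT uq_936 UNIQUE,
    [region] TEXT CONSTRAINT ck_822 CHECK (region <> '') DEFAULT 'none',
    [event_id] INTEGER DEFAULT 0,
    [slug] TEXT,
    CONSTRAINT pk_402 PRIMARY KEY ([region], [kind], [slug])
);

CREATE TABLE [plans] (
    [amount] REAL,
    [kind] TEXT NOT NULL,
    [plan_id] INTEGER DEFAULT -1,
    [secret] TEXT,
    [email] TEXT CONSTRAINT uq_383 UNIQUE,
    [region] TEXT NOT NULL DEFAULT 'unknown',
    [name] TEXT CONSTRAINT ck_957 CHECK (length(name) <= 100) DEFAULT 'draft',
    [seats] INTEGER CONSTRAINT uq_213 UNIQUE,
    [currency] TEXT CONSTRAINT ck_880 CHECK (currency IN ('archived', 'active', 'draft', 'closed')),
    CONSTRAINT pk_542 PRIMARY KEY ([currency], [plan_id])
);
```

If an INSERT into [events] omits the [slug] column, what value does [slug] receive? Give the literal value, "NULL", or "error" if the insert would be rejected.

error

slug has no DEFAULT clause.
Omitting it would insert NULL, but it is part of the PRIMARY KEY, so the INSERT fails.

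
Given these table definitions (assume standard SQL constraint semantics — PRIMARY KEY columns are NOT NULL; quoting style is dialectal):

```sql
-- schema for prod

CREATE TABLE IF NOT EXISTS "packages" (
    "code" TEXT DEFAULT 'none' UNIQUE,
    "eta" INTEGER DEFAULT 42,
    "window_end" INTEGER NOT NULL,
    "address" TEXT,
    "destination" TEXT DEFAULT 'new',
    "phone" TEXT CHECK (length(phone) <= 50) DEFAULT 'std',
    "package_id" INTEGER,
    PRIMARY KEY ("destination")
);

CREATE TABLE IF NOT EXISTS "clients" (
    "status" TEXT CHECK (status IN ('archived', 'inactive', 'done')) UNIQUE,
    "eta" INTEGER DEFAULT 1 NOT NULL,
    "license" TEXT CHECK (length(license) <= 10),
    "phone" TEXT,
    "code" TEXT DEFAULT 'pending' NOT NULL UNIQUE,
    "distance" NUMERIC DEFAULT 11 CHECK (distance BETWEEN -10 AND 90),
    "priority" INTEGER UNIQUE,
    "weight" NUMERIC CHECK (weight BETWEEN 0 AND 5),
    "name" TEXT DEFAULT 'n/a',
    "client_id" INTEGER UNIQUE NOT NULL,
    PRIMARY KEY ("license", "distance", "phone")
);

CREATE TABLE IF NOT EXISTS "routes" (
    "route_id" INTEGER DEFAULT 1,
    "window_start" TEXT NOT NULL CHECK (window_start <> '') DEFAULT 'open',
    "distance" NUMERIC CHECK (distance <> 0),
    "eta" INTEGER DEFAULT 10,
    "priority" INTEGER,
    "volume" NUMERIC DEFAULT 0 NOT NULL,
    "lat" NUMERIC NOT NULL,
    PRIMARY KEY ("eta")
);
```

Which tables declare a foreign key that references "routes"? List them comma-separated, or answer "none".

none

No REFERENCES clause anywhere in the schema names routes.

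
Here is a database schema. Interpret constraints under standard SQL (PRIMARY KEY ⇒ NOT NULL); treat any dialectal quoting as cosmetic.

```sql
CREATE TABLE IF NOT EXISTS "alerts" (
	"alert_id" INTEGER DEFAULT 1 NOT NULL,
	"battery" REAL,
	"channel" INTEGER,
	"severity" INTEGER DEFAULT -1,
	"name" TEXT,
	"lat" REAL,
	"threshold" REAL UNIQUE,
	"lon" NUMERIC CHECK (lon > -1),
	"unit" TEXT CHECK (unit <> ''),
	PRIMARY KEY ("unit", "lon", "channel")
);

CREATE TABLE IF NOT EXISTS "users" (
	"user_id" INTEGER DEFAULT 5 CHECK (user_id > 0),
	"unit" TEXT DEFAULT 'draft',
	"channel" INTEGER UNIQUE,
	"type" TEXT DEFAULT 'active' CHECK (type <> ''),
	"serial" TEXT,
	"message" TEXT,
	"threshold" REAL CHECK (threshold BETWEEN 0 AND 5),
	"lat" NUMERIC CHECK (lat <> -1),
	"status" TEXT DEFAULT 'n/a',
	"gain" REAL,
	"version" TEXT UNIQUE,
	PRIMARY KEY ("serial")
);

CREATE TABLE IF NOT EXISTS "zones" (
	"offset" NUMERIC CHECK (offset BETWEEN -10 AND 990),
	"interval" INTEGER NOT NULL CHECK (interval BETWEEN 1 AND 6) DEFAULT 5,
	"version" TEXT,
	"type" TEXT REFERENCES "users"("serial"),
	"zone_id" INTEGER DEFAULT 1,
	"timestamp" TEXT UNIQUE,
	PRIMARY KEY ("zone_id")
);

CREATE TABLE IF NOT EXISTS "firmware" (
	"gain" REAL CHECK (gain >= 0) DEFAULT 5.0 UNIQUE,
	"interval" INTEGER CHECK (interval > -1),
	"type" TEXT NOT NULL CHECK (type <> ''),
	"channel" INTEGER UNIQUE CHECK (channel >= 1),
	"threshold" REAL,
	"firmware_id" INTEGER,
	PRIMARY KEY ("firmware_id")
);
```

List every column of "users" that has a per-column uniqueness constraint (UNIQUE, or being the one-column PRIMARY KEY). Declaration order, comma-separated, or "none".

- user_id: no UNIQUE or single-column PK constraint.
- unit: no UNIQUE or single-column PK constraint.
- channel: declared UNIQUE → unique.
- type: no UNIQUE or single-column PK constraint.
- serial: single-column PRIMARY KEY → unique.
- message: no UNIQUE or single-column PK constraint.
- threshold: no UNIQUE or single-column PK constraint.
- lat: no UNIQUE or single-column PK constraint.
- status: no UNIQUE or single-column PK constraint.
- gain: no UNIQUE or single-column PK constraint.
- version: declared UNIQUE → unique.

channel, serial, version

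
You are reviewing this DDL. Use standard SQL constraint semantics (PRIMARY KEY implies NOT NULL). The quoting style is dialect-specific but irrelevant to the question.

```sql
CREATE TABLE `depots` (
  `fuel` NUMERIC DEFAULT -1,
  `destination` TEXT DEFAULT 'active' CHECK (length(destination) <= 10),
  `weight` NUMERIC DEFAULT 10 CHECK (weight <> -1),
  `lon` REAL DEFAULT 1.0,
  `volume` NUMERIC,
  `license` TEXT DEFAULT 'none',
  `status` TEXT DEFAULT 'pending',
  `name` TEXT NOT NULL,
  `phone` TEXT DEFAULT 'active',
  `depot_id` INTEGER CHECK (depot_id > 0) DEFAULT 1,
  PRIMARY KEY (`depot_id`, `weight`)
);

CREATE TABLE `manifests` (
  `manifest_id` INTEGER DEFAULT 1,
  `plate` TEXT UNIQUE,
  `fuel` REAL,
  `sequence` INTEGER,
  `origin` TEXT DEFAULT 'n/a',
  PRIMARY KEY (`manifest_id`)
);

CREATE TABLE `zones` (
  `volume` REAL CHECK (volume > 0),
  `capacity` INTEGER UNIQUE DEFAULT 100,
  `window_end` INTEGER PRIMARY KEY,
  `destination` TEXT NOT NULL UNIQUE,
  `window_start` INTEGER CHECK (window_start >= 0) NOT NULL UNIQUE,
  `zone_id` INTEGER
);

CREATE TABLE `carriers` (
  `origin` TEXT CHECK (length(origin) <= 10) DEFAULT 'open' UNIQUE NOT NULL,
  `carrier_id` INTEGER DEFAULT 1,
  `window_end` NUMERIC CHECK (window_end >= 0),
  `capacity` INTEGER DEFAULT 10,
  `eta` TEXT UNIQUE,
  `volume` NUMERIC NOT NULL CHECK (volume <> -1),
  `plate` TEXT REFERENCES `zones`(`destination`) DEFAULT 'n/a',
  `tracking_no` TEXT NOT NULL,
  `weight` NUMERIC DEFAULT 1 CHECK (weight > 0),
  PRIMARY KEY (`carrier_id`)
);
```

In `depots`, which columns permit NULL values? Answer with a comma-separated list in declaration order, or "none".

- fuel: DEFAULT only fills an omitted column; an explicit NULL is still allowed → nullable.
- destination: CHECK does not forbid NULL (a CHECK constraint passes when its expression is NULL) → nullable.
- weight: part of the PRIMARY KEY, which implies NOT NULL → not nullable.
- lon: DEFAULT only fills an omitted column; an explicit NULL is still allowed → nullable.
- volume: no NOT NULL constraint applies → nullable.
- license: DEFAULT only fills an omitted column; an explicit NULL is still allowed → nullable.
- status: DEFAULT only fills an omitted column; an explicit NULL is still allowed → nullable.
- name: declared NOT NULL → not nullable.
- phone: DEFAULT only fills an omitted column; an explicit NULL is still allowed → nullable.
- depot_id: part of the PRIMARY KEY, which implies NOT NULL → not nullable.

fuel, destination, lon, volume, license, status, phone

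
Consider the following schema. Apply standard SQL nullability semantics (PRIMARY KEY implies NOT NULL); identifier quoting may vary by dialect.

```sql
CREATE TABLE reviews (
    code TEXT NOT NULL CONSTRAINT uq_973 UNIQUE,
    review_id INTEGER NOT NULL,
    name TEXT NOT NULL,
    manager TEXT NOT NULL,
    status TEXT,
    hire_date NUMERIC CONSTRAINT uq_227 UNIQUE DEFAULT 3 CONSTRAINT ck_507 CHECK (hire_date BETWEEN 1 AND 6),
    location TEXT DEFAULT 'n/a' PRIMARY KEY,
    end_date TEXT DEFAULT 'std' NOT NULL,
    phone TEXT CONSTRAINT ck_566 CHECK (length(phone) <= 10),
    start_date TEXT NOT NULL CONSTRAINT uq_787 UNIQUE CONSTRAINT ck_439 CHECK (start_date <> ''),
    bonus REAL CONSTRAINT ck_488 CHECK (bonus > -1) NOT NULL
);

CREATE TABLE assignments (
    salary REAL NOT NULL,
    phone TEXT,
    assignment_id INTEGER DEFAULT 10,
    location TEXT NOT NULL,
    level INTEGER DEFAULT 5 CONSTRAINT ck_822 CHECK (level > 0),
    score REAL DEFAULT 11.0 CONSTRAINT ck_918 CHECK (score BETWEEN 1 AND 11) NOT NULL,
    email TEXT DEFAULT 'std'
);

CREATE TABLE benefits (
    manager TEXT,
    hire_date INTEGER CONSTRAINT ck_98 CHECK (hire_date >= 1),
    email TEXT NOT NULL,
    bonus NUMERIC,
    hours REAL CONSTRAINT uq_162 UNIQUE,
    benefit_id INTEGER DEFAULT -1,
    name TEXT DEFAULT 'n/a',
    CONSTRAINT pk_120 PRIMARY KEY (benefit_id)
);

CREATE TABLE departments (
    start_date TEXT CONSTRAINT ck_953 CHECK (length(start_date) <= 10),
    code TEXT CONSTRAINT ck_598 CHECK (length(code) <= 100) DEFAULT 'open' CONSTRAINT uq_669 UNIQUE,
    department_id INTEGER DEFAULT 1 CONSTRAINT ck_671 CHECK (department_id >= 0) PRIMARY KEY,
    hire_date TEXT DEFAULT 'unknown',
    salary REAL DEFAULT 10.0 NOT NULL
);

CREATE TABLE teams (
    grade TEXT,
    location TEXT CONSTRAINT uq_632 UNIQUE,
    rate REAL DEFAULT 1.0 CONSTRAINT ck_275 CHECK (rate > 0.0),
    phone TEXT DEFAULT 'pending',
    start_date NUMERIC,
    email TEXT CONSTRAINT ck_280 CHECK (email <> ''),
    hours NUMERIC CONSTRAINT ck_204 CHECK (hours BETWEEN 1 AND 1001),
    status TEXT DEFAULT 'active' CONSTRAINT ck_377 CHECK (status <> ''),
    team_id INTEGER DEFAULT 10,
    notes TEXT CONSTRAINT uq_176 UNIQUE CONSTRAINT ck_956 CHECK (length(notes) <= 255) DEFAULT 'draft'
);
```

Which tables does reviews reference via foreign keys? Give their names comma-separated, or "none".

none

No column in reviews has a REFERENCES clause.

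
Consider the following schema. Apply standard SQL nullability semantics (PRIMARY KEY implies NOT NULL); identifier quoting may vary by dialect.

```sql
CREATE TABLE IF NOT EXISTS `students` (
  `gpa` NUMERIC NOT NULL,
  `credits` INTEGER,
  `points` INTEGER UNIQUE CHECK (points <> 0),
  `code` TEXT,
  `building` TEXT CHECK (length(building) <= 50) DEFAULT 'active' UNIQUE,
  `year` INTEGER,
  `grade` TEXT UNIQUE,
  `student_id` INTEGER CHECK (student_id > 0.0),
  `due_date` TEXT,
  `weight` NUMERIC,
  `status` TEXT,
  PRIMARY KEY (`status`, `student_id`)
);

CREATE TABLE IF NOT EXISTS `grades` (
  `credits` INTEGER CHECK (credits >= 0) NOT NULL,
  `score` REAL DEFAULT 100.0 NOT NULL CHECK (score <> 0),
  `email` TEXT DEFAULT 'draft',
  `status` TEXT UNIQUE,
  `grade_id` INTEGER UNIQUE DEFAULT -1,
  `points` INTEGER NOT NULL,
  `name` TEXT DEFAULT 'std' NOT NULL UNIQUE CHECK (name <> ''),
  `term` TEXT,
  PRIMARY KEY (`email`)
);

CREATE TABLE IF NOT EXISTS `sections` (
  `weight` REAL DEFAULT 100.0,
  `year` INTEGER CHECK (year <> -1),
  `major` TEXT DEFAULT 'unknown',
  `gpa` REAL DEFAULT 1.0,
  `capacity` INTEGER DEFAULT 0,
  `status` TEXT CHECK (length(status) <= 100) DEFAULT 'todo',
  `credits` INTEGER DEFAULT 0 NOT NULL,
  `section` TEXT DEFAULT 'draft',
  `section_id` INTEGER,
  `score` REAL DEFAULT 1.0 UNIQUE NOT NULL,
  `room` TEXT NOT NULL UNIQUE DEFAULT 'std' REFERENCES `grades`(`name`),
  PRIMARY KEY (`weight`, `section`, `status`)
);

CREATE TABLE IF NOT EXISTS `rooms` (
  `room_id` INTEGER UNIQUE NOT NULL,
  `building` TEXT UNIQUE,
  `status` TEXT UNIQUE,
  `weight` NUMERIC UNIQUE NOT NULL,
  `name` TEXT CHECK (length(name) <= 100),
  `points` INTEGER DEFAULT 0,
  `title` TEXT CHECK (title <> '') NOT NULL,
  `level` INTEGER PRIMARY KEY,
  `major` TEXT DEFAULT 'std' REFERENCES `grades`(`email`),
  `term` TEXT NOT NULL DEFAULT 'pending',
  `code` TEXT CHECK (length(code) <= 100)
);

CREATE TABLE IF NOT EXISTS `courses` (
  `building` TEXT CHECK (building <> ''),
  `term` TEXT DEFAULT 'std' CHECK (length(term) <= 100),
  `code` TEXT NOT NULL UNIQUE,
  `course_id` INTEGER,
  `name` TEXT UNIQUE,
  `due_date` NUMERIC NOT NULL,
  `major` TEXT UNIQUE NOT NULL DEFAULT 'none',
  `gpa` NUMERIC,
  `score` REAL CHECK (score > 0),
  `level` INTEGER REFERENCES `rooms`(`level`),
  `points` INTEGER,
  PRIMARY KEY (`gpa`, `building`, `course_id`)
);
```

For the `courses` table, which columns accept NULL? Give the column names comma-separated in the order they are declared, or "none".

term, name, score, level, points

- building: part of the PRIMARY KEY, which implies NOT NULL → not nullable.
- term: CHECK does not forbid NULL (a CHECK constraint passes when its expression is NULL) → nullable.
- code: declared NOT NULL → not nullable.
- course_id: part of the PRIMARY KEY, which implies NOT NULL → not nullable.
- name: UNIQUE does not imply NOT NULL → nullable.
- due_date: declared NOT NULL → not nullable.
- major: declared NOT NULL → not nullable.
- gpa: part of the PRIMARY KEY, which implies NOT NULL → not nullable.
- score: CHECK does not forbid NULL (a CHECK constraint passes when its expression is NULL) → nullable.
- level: a foreign key column may be NULL unless separately constrained → nullable.
- points: no NOT NULL constraint applies → nullable.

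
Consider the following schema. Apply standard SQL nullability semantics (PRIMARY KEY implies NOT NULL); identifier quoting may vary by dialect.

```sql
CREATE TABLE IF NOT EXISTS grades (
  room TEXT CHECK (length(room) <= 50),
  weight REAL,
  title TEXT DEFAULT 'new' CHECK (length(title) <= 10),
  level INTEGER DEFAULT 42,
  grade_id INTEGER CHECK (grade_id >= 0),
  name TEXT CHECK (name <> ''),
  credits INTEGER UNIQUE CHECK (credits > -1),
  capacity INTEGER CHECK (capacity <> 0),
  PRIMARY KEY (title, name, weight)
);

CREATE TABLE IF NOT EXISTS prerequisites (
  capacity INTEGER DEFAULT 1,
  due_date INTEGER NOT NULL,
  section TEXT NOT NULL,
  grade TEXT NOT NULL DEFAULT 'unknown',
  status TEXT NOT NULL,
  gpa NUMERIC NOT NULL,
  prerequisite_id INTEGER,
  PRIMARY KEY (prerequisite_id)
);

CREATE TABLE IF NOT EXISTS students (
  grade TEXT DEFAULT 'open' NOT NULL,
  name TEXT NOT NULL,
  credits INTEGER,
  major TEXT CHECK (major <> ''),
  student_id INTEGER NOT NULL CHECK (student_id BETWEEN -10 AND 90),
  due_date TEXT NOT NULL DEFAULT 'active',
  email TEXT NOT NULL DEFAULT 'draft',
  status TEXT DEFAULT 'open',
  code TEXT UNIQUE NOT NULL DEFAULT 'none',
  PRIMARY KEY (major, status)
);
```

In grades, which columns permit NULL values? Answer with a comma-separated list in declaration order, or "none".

- room: CHECK does not forbid NULL (a CHECK constraint passes when its expression is NULL) → nullable.
- weight: part of the PRIMARY KEY, which implies NOT NULL → not nullable.
- title: part of the PRIMARY KEY, which implies NOT NULL → not nullable.
- level: DEFAULT only fills an omitted column; an explicit NULL is still allowed → nullable.
- grade_id: CHECK does not forbid NULL (a CHECK constraint passes when its expression is NULL) → nullable.
- name: part of the PRIMARY KEY, which implies NOT NULL → not nullable.
- credits: CHECK does not forbid NULL (a CHECK constraint passes when its expression is NULL) → nullable.
- capacity: CHECK does not forbid NULL (a CHECK constraint passes when its expression is NULL) → nullable.

room, level, grade_id, credits, capacity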